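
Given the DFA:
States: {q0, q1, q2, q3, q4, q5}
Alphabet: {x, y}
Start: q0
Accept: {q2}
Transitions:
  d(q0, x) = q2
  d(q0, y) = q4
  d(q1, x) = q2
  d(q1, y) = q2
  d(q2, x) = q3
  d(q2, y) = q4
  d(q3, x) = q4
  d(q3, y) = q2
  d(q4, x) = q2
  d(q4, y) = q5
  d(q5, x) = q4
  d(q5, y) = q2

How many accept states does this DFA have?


Accept states listed: {q2}
Counting: q2(1)

1


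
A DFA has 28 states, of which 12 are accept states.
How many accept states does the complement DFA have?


Complement swaps accept and non-accept states.
28 - 12 = 16

16


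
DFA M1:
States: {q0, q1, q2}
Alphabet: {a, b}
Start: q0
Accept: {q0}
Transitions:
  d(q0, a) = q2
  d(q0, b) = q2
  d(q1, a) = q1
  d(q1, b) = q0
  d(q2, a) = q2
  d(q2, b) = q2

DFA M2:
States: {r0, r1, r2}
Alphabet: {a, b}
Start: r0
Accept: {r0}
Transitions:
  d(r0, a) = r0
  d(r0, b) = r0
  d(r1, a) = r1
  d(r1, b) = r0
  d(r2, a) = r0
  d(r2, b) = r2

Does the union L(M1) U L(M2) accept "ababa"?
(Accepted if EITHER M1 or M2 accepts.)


M1: final=q2 accepted=False
M2: final=r0 accepted=True

Yes, union accepts


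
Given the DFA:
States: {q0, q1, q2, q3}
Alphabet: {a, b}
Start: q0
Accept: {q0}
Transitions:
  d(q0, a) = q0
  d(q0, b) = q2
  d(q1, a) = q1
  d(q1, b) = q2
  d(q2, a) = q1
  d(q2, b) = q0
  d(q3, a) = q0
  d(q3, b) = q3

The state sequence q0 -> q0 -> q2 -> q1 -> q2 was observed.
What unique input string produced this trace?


Trace back each transition to find the symbol:
  q0 --[a]--> q0
  q0 --[b]--> q2
  q2 --[a]--> q1
  q1 --[b]--> q2

"abab"


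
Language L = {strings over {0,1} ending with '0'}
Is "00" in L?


last symbol = '0'

Yes, "00" is in L


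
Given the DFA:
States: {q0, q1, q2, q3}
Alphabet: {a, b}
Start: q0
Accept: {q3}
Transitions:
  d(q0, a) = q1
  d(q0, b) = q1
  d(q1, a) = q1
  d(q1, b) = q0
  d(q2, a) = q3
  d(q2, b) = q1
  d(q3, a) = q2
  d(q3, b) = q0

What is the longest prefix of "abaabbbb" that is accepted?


Run the DFA, marking each prefix where the state is accepting:
  "" -> q0 [reject]
  "a" -> q1 [reject]
  "ab" -> q0 [reject]
  "aba" -> q1 [reject]
  "abaa" -> q1 [reject]
  "abaab" -> q0 [reject]
  "abaabb" -> q1 [reject]
  "abaabbb" -> q0 [reject]
  "abaabbbb" -> q1 [reject]

No prefix is accepted


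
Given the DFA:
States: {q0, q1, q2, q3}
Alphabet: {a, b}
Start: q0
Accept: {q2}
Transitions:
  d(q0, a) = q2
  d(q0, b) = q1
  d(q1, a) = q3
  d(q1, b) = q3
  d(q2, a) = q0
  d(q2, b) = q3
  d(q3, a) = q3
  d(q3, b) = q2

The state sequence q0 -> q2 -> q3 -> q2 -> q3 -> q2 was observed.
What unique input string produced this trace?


Trace back each transition to find the symbol:
  q0 --[a]--> q2
  q2 --[b]--> q3
  q3 --[b]--> q2
  q2 --[b]--> q3
  q3 --[b]--> q2

"abbbb"


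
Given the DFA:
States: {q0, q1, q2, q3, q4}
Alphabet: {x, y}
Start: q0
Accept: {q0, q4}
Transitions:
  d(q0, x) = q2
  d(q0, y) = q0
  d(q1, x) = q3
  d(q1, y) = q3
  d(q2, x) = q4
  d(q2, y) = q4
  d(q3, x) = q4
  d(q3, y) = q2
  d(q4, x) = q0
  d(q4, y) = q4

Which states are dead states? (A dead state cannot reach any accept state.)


Forward reachability from each state:
  q0 -> reaches accept state q0 (live)
  q1 -> reaches accept state q0 (live)
  q2 -> reaches accept state q0 (live)
  q3 -> reaches accept state q0 (live)
  q4 -> reaches accept state q0 (live)

None (all states can reach an accept state)


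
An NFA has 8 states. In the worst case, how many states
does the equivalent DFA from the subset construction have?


Subset construction: one DFA state per subset of NFA states.
2^8 = 256

256


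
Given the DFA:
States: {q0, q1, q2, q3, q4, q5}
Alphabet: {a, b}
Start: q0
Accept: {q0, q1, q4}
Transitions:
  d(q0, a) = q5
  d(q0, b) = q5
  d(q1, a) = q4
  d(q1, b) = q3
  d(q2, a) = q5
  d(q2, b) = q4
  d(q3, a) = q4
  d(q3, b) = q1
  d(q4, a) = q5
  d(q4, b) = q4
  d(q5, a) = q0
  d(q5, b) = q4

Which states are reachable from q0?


BFS from q0:
  layer 0: {q0}
  layer 1: {q5}
  layer 2: {q4}

{q0, q4, q5}


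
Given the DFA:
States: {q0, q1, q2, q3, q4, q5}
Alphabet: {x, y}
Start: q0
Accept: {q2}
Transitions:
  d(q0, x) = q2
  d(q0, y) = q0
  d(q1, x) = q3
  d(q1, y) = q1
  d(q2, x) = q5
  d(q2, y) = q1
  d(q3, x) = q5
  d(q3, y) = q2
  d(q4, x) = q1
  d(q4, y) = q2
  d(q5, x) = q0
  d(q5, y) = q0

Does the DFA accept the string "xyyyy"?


Trace: q0 -> q2 -> q1 -> q1 -> q1 -> q1
Final state: q1
Accept states: {q2}

No, rejected (final state q1 is not an accept state)


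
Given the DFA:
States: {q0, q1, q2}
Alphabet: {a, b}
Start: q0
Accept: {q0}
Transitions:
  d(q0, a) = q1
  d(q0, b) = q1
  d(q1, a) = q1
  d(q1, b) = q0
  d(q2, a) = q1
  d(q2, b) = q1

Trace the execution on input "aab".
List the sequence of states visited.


Input: aab
d(q0, a) = q1
d(q1, a) = q1
d(q1, b) = q0


q0 -> q1 -> q1 -> q0


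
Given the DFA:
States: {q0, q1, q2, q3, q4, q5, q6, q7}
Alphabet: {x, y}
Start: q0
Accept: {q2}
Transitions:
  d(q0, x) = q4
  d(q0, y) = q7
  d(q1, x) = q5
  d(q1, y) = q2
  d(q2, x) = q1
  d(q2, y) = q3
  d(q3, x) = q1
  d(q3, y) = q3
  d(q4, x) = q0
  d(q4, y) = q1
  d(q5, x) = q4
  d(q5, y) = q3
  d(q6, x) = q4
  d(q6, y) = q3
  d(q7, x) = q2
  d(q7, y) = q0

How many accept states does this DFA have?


Accept states listed: {q2}
Counting: q2(1)

1


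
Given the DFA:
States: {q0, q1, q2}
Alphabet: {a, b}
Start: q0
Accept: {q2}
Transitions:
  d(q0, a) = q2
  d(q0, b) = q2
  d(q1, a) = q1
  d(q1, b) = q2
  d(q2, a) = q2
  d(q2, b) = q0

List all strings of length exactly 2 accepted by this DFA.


All strings of length 2: 4 total
Accepted: 2

"aa", "ba"


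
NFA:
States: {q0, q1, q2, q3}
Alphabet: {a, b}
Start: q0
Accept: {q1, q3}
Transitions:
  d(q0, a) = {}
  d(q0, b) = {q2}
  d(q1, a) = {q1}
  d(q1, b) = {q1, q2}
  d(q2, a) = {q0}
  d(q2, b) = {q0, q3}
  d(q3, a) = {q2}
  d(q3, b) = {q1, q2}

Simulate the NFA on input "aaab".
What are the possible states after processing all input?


Start: {q0}
  --a--> {}
  --a--> {}
  --a--> {}
  --b--> {}

{} (empty set, no valid transitions)


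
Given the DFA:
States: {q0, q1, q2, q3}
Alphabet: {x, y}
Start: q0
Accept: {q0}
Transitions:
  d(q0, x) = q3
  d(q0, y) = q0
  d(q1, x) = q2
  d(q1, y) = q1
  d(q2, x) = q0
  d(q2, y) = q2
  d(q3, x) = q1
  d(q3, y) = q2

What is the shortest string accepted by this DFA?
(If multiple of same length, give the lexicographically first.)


BFS by string length (lex-first path to each state shown):
  len 0: q0<-""
Found accept state at length 0.

"" (empty string)


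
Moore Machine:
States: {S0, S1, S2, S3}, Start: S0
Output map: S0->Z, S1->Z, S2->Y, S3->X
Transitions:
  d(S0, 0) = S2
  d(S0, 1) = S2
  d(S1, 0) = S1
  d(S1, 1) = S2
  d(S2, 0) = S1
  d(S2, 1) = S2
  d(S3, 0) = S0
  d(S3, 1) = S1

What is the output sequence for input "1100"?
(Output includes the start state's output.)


Start: S0 (output Z)
  --1--> S2 (output Y)
  --1--> S2 (output Y)
  --0--> S1 (output Z)
  --0--> S1 (output Z)

"ZYYZZ"


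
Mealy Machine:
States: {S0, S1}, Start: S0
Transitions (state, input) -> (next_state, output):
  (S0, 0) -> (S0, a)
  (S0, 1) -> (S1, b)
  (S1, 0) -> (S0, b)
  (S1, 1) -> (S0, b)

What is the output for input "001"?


Step-by-step:
  (S0, 0) -> (S0, a)
  (S0, 0) -> (S0, a)
  (S0, 1) -> (S1, b)

"aab"


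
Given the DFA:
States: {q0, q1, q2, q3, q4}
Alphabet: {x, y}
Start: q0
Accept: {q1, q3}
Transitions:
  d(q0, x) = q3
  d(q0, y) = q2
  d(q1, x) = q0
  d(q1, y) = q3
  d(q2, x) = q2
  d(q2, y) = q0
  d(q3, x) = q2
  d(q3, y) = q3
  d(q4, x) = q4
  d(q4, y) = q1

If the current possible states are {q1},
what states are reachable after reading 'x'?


Apply transition on 'x' from each current state:
  d(q1, x) = q0

{q0}


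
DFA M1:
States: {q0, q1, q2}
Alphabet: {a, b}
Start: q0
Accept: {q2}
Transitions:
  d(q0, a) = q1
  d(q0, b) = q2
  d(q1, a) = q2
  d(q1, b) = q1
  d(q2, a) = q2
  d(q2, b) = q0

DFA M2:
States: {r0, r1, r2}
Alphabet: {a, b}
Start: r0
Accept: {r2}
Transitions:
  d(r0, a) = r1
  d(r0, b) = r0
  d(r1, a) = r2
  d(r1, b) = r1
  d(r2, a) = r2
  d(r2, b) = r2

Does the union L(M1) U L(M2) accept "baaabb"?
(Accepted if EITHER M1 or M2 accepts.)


M1: final=q2 accepted=True
M2: final=r2 accepted=True

Yes, union accepts


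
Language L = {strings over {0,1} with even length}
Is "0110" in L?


length = 4; 4 mod 2 = 0

Yes, "0110" is in L


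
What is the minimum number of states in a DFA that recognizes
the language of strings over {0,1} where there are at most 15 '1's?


States: count = 0, 1, ..., 15 (all accepting; 16 states), plus a dead state for count > 15.
Total: 16 + 1 = 17.

17


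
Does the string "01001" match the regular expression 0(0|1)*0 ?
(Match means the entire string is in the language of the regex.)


|string| = 5; first = '0'; last = '1'

No, "01001" does not match 0(0|1)*0


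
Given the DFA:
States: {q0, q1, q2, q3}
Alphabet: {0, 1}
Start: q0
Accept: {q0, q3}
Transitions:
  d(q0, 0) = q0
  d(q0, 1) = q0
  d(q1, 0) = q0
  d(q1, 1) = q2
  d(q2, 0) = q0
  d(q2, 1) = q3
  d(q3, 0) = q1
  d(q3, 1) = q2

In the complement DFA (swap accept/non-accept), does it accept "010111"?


Trace: q0 -> q0 -> q0 -> q0 -> q0 -> q0 -> q0
Final: q0
Original accept: {q0, q3}
Complement: q0 is in original accept

No, complement rejects (original accepts)


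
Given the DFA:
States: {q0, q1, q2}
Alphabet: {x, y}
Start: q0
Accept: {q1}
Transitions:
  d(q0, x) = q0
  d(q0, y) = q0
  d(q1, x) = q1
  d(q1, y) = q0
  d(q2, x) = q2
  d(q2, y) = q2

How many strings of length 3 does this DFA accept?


Enumerating all length-3 strings:
  "xxx" -> q0 [reject]
  "xxy" -> q0 [reject]
  "xyx" -> q0 [reject]
  "xyy" -> q0 [reject]
  "yxx" -> q0 [reject]
  "yxy" -> q0 [reject]
  "yyx" -> q0 [reject]
  "yyy" -> q0 [reject]

0 out of 8


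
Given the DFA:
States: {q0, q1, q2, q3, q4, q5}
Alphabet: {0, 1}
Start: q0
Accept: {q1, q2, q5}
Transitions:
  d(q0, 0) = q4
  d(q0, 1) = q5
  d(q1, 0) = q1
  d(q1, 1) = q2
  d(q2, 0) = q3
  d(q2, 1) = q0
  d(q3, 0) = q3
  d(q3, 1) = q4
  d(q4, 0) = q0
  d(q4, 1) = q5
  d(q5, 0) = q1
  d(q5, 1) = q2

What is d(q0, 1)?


Looking up transition d(q0, 1)

q5


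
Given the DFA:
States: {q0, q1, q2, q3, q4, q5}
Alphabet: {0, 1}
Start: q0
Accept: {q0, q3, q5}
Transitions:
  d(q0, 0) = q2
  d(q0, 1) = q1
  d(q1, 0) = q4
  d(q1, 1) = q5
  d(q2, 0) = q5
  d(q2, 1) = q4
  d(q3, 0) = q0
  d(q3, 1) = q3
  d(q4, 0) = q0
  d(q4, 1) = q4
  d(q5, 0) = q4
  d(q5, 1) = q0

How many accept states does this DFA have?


Accept states listed: {q0, q3, q5}
Counting: q0(1) q3(2) q5(3)

3


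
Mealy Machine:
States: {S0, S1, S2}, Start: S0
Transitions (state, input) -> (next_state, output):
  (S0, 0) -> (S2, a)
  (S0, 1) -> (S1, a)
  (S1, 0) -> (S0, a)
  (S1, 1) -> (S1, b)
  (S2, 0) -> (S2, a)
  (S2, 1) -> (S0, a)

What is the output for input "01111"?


Step-by-step:
  (S0, 0) -> (S2, a)
  (S2, 1) -> (S0, a)
  (S0, 1) -> (S1, a)
  (S1, 1) -> (S1, b)
  (S1, 1) -> (S1, b)

"aaabb"


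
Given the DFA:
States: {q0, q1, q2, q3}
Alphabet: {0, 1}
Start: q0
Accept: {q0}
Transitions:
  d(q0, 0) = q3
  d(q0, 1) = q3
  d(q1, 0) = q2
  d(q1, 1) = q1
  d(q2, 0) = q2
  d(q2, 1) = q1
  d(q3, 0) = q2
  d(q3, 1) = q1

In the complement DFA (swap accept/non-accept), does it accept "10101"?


Trace: q0 -> q3 -> q2 -> q1 -> q2 -> q1
Final: q1
Original accept: {q0}
Complement: q1 is not in original accept

Yes, complement accepts (original rejects)


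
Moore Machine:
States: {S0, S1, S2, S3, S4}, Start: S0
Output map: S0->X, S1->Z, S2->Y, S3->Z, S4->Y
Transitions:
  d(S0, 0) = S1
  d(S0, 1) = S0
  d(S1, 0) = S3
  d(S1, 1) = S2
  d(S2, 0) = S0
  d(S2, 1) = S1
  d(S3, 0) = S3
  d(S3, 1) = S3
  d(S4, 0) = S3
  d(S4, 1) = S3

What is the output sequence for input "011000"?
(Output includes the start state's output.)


Start: S0 (output X)
  --0--> S1 (output Z)
  --1--> S2 (output Y)
  --1--> S1 (output Z)
  --0--> S3 (output Z)
  --0--> S3 (output Z)
  --0--> S3 (output Z)

"XZYZZZZ"


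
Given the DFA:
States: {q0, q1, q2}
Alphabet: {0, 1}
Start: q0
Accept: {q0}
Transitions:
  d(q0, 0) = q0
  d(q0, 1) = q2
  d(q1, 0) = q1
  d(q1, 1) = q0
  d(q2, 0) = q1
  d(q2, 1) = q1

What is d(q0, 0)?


Looking up transition d(q0, 0)

q0


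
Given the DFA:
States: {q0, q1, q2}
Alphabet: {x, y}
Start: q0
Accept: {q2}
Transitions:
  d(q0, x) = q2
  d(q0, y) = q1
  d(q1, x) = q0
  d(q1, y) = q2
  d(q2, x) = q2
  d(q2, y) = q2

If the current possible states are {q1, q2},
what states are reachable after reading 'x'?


Apply transition on 'x' from each current state:
  d(q1, x) = q0
  d(q2, x) = q2

{q0, q2}


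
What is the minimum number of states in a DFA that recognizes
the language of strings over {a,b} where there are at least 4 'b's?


States: count = 0, 1, ..., 3, and a final '>= 4' state.
Total: 4 + 1 = 5. Accept = '>= 4' state.

5


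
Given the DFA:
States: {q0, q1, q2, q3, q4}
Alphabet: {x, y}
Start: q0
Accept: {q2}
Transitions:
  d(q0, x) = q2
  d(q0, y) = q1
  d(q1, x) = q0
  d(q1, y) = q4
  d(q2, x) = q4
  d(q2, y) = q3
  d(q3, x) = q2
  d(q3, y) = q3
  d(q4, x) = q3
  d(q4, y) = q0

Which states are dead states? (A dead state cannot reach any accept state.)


Forward reachability from each state:
  q0 -> reaches accept state q2 (live)
  q1 -> reaches accept state q2 (live)
  q2 -> reaches accept state q2 (live)
  q3 -> reaches accept state q2 (live)
  q4 -> reaches accept state q2 (live)

None (all states can reach an accept state)


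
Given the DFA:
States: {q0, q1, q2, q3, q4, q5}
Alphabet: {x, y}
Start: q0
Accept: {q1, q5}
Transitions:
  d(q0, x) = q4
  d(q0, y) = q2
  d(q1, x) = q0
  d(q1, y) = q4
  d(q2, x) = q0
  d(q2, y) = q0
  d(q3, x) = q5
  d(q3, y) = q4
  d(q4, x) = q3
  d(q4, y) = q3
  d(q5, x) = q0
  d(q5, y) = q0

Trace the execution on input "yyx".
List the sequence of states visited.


Input: yyx
d(q0, y) = q2
d(q2, y) = q0
d(q0, x) = q4


q0 -> q2 -> q0 -> q4


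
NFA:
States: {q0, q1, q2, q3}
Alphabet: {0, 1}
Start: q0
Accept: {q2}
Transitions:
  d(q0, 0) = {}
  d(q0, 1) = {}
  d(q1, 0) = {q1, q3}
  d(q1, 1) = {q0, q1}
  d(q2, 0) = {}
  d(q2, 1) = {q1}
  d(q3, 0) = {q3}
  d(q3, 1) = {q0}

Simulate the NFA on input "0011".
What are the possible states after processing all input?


Start: {q0}
  --0--> {}
  --0--> {}
  --1--> {}
  --1--> {}

{} (empty set, no valid transitions)


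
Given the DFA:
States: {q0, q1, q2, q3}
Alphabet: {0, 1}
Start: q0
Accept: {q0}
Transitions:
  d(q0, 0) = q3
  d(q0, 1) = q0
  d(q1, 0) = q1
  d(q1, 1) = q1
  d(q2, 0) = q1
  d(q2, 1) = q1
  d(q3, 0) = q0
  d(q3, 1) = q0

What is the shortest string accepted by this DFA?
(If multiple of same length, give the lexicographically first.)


BFS by string length (lex-first path to each state shown):
  len 0: q0<-""
Found accept state at length 0.

"" (empty string)


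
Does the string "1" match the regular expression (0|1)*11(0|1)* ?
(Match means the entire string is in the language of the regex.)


|string| = 1; first = '1'; last = '1'

No, "1" does not match (0|1)*11(0|1)*


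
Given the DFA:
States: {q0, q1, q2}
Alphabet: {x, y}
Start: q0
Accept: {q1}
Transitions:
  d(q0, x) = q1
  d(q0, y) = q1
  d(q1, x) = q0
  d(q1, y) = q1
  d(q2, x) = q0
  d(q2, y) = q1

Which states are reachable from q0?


BFS from q0:
  layer 0: {q0}
  layer 1: {q1}

{q0, q1}


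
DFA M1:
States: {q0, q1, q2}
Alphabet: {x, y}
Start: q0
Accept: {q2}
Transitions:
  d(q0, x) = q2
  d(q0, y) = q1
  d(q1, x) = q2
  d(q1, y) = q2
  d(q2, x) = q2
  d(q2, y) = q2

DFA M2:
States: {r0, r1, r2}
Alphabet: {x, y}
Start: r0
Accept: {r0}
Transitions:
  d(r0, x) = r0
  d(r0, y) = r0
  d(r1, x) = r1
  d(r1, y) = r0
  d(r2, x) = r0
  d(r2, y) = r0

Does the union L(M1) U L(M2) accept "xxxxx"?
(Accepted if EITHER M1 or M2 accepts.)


M1: final=q2 accepted=True
M2: final=r0 accepted=True

Yes, union accepts


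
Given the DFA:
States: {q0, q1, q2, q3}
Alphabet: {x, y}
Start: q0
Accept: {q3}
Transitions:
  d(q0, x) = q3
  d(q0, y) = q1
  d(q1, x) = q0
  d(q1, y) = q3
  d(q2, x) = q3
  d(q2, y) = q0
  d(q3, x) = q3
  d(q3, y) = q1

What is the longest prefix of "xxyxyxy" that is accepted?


Run the DFA, marking each prefix where the state is accepting:
  "" -> q0 [reject]
  "x" -> q3 [accept]
  "xx" -> q3 [accept]
  "xxy" -> q1 [reject]
  "xxyx" -> q0 [reject]
  "xxyxy" -> q1 [reject]
  "xxyxyx" -> q0 [reject]
  "xxyxyxy" -> q1 [reject]

"xx"


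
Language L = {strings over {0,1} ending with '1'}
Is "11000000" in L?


last symbol = '0'

No, "11000000" is not in L


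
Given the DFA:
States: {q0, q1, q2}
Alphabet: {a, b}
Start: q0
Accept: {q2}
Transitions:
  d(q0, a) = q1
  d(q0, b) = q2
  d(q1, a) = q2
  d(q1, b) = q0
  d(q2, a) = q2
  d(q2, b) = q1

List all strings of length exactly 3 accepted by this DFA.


All strings of length 3: 8 total
Accepted: 4

"aaa", "abb", "baa", "bba"


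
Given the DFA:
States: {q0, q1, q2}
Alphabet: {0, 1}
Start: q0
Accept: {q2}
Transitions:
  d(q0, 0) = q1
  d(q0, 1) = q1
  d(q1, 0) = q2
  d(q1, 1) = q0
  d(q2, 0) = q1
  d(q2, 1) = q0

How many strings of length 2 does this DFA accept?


Enumerating all length-2 strings:
  "00" -> q2 [accept]
  "01" -> q0 [reject]
  "10" -> q2 [accept]
  "11" -> q0 [reject]

2 out of 4


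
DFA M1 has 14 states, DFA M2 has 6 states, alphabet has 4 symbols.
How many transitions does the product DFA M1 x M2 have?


Product DFA has 14 * 6 = 84 states.
Each has 4 transitions: 84 * 4 = 336

336


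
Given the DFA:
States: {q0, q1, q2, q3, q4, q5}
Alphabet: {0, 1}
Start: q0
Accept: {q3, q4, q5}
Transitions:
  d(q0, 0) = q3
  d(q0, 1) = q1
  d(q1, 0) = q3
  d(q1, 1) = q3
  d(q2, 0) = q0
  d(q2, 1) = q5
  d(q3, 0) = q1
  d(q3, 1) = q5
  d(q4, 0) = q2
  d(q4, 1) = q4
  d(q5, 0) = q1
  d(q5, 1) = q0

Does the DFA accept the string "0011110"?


Trace: q0 -> q3 -> q1 -> q3 -> q5 -> q0 -> q1 -> q3
Final state: q3
Accept states: {q3, q4, q5}

Yes, accepted (final state q3 is an accept state)


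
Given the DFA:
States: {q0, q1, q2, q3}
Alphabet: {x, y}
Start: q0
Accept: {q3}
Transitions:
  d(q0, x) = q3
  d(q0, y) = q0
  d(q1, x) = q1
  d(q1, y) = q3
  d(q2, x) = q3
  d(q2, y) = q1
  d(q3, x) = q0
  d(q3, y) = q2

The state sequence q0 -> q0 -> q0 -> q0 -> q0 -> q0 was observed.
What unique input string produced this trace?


Trace back each transition to find the symbol:
  q0 --[y]--> q0
  q0 --[y]--> q0
  q0 --[y]--> q0
  q0 --[y]--> q0
  q0 --[y]--> q0

"yyyyy"


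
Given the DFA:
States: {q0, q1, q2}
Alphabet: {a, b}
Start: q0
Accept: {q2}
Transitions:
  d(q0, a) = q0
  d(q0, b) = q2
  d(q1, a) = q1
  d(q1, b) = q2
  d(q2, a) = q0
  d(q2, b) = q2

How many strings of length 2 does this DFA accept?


Enumerating all length-2 strings:
  "aa" -> q0 [reject]
  "ab" -> q2 [accept]
  "ba" -> q0 [reject]
  "bb" -> q2 [accept]

2 out of 4


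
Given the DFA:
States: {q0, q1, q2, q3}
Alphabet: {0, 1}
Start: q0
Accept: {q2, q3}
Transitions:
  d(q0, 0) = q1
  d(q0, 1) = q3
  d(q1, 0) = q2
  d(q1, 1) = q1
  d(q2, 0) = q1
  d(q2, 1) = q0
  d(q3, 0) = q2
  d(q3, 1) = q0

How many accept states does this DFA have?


Accept states listed: {q2, q3}
Counting: q2(1) q3(2)

2


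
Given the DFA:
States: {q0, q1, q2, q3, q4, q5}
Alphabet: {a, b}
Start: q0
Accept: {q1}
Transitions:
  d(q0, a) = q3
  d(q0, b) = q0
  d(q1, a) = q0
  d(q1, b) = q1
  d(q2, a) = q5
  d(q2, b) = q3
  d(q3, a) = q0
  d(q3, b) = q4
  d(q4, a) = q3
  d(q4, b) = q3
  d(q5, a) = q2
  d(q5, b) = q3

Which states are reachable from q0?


BFS from q0:
  layer 0: {q0}
  layer 1: {q3}
  layer 2: {q4}

{q0, q3, q4}


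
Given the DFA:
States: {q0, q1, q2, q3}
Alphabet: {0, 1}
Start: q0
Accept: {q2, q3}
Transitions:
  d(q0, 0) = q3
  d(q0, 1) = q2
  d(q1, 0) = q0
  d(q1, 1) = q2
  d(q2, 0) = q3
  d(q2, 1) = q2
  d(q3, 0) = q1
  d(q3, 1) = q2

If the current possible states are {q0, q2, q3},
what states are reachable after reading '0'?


Apply transition on '0' from each current state:
  d(q0, 0) = q3
  d(q2, 0) = q3
  d(q3, 0) = q1

{q1, q3}


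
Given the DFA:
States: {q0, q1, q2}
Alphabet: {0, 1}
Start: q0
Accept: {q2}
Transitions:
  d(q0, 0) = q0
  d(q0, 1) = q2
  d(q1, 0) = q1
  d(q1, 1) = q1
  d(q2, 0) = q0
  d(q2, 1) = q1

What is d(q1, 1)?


Looking up transition d(q1, 1)

q1


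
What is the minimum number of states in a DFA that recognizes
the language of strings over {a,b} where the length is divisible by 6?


States track (length) mod 6.
Need 6 states: one per remainder 0..5; accept = remainder 0.

6


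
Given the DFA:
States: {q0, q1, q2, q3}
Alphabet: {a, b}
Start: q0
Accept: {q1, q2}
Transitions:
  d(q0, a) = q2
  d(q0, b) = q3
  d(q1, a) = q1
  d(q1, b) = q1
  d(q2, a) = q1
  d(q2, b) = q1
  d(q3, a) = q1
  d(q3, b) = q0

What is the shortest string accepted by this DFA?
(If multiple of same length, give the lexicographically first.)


BFS by string length (lex-first path to each state shown):
  len 0: q0<-""
  len 1: q2<-"a", q3<-"b"
Found accept state at length 1.

"a"


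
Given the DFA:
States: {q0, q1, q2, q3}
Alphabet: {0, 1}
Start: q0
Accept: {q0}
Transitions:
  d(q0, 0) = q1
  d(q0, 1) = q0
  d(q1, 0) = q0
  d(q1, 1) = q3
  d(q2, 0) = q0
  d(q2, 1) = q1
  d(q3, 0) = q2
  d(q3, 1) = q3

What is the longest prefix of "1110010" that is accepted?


Run the DFA, marking each prefix where the state is accepting:
  "" -> q0 [accept]
  "1" -> q0 [accept]
  "11" -> q0 [accept]
  "111" -> q0 [accept]
  "1110" -> q1 [reject]
  "11100" -> q0 [accept]
  "111001" -> q0 [accept]
  "1110010" -> q1 [reject]

"111001"


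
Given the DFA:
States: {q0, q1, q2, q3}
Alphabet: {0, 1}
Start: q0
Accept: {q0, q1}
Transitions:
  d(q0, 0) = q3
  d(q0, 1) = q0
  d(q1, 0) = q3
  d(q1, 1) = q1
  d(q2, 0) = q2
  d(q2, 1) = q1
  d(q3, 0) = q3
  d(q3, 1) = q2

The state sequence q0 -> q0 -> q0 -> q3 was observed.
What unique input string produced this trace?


Trace back each transition to find the symbol:
  q0 --[1]--> q0
  q0 --[1]--> q0
  q0 --[0]--> q3

"110"


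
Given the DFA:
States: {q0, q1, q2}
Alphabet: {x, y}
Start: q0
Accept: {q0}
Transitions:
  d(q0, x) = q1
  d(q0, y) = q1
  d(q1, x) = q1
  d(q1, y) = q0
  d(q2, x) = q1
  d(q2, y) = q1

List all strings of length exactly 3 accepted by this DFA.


All strings of length 3: 8 total
Accepted: 2

"xxy", "yxy"


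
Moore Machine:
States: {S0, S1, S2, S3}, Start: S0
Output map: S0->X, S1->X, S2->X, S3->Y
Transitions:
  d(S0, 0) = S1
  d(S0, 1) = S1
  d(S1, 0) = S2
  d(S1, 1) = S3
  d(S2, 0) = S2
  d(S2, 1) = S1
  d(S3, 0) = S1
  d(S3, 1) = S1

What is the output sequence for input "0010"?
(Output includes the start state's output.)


Start: S0 (output X)
  --0--> S1 (output X)
  --0--> S2 (output X)
  --1--> S1 (output X)
  --0--> S2 (output X)

"XXXXX"


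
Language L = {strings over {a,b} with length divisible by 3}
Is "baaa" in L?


length = 4; 4 mod 3 = 1

No, "baaa" is not in L


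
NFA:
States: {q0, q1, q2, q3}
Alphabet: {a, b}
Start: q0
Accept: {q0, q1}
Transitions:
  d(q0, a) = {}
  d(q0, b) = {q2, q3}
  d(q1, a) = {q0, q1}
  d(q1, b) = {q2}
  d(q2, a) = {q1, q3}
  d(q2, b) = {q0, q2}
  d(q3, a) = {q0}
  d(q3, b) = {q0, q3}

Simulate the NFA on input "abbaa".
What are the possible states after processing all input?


Start: {q0}
  --a--> {}
  --b--> {}
  --b--> {}
  --a--> {}
  --a--> {}

{} (empty set, no valid transitions)


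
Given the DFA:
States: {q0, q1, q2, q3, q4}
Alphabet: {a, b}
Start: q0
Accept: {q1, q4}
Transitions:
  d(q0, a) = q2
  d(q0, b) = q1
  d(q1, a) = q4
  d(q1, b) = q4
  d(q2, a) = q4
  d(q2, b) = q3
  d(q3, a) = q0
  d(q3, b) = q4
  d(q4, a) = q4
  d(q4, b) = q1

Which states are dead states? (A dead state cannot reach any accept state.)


Forward reachability from each state:
  q0 -> reaches accept state q1 (live)
  q1 -> reaches accept state q1 (live)
  q2 -> reaches accept state q1 (live)
  q3 -> reaches accept state q1 (live)
  q4 -> reaches accept state q1 (live)

None (all states can reach an accept state)


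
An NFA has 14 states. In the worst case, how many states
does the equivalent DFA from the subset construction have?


Subset construction: one DFA state per subset of NFA states.
2^14 = 16384

16384


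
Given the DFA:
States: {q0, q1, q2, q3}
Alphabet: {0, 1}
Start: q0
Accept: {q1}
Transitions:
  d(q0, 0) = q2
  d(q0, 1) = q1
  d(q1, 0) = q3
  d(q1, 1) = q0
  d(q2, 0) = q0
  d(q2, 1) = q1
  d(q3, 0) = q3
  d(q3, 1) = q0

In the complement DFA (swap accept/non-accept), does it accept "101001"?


Trace: q0 -> q1 -> q3 -> q0 -> q2 -> q0 -> q1
Final: q1
Original accept: {q1}
Complement: q1 is in original accept

No, complement rejects (original accepts)


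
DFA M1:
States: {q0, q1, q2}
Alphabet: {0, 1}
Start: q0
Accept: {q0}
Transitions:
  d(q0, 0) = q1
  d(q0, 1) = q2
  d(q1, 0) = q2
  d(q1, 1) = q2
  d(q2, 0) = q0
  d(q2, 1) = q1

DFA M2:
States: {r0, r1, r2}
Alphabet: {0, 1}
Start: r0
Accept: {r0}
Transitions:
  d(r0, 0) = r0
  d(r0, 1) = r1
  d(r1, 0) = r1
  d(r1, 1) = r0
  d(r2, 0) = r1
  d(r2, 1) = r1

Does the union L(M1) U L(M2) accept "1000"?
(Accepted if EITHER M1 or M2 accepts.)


M1: final=q2 accepted=False
M2: final=r1 accepted=False

No, union rejects (neither accepts)


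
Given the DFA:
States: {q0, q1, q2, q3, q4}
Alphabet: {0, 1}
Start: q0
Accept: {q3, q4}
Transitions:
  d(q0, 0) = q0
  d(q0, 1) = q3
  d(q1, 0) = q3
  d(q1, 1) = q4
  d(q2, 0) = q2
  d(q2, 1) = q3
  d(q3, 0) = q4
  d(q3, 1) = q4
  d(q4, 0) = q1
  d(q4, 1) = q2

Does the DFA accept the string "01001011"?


Trace: q0 -> q0 -> q3 -> q4 -> q1 -> q4 -> q1 -> q4 -> q2
Final state: q2
Accept states: {q3, q4}

No, rejected (final state q2 is not an accept state)


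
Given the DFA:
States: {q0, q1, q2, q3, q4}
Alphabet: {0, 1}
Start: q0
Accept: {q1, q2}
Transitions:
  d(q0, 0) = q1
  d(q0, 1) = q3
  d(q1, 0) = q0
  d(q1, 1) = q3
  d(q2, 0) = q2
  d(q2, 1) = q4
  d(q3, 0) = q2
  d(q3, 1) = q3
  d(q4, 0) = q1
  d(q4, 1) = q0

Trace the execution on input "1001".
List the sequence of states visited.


Input: 1001
d(q0, 1) = q3
d(q3, 0) = q2
d(q2, 0) = q2
d(q2, 1) = q4


q0 -> q3 -> q2 -> q2 -> q4


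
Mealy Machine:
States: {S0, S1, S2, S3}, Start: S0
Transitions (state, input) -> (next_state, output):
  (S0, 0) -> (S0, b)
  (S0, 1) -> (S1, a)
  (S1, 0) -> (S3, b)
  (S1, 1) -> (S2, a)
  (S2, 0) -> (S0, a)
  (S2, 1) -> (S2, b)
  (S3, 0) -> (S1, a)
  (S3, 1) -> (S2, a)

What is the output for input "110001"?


Step-by-step:
  (S0, 1) -> (S1, a)
  (S1, 1) -> (S2, a)
  (S2, 0) -> (S0, a)
  (S0, 0) -> (S0, b)
  (S0, 0) -> (S0, b)
  (S0, 1) -> (S1, a)

"aaabba"


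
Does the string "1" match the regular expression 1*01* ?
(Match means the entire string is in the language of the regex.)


|string| = 1; first = '1'; last = '1'

No, "1" does not match 1*01*


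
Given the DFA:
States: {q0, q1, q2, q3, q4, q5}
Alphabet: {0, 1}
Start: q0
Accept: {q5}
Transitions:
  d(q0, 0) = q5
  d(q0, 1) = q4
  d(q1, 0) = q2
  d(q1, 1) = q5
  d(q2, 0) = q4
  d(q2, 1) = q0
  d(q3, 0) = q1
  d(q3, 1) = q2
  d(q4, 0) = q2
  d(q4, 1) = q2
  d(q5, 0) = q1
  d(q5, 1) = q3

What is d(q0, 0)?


Looking up transition d(q0, 0)

q5


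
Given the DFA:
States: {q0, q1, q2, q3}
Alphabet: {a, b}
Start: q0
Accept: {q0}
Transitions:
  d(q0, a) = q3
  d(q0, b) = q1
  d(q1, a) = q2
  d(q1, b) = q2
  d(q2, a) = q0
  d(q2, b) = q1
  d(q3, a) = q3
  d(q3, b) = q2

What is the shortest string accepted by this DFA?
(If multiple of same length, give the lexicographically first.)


BFS by string length (lex-first path to each state shown):
  len 0: q0<-""
Found accept state at length 0.

"" (empty string)


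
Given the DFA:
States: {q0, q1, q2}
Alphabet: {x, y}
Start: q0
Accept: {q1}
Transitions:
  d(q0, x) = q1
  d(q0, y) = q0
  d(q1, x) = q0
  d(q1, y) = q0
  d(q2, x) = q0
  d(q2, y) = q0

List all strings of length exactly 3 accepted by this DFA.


All strings of length 3: 8 total
Accepted: 3

"xxx", "xyx", "yyx"


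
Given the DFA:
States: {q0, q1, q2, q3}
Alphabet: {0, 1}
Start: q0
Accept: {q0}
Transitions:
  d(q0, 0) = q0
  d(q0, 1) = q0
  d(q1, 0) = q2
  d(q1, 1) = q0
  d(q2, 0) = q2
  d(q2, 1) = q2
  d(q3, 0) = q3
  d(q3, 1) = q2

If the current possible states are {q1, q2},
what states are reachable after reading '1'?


Apply transition on '1' from each current state:
  d(q1, 1) = q0
  d(q2, 1) = q2

{q0, q2}


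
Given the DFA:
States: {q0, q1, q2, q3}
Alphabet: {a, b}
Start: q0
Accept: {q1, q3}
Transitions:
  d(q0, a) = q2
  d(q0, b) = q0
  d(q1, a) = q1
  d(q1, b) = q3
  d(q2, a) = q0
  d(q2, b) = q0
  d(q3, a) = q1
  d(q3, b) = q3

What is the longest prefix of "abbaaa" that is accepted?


Run the DFA, marking each prefix where the state is accepting:
  "" -> q0 [reject]
  "a" -> q2 [reject]
  "ab" -> q0 [reject]
  "abb" -> q0 [reject]
  "abba" -> q2 [reject]
  "abbaa" -> q0 [reject]
  "abbaaa" -> q2 [reject]

No prefix is accepted


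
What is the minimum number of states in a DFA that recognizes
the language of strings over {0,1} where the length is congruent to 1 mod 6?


States track (length) mod 6.
Need 6 states: one per remainder 0..5; accept = remainder 1.

6


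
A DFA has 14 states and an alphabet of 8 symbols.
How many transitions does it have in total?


Each state has exactly one transition per symbol.
14 * 8 = 112

112


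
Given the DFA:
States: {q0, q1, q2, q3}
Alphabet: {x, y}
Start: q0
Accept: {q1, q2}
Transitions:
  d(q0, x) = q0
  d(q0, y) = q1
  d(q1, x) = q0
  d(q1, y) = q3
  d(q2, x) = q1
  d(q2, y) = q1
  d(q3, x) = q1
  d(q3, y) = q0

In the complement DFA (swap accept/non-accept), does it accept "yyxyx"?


Trace: q0 -> q1 -> q3 -> q1 -> q3 -> q1
Final: q1
Original accept: {q1, q2}
Complement: q1 is in original accept

No, complement rejects (original accepts)


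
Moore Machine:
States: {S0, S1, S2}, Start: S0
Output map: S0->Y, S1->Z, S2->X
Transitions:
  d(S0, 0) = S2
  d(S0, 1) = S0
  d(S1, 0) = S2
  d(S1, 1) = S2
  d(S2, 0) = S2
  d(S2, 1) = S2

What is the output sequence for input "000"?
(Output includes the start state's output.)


Start: S0 (output Y)
  --0--> S2 (output X)
  --0--> S2 (output X)
  --0--> S2 (output X)

"YXXX"


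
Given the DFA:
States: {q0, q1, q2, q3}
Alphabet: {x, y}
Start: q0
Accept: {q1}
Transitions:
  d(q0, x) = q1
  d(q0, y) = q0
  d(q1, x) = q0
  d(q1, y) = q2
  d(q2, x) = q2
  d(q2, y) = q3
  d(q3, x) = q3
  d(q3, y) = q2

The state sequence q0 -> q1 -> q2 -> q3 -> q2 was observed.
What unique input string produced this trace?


Trace back each transition to find the symbol:
  q0 --[x]--> q1
  q1 --[y]--> q2
  q2 --[y]--> q3
  q3 --[y]--> q2

"xyyy"


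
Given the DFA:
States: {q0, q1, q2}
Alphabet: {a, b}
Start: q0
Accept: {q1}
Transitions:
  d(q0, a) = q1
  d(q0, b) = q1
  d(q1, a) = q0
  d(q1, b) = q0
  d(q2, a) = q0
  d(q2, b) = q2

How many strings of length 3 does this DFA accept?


Enumerating all length-3 strings:
  "aaa" -> q1 [accept]
  "aab" -> q1 [accept]
  "aba" -> q1 [accept]
  "abb" -> q1 [accept]
  "baa" -> q1 [accept]
  "bab" -> q1 [accept]
  "bba" -> q1 [accept]
  "bbb" -> q1 [accept]

8 out of 8


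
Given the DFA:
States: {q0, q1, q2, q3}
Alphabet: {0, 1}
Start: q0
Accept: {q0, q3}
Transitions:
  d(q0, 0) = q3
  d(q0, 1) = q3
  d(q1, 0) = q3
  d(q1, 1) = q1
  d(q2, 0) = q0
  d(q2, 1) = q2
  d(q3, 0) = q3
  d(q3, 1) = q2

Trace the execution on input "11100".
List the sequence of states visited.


Input: 11100
d(q0, 1) = q3
d(q3, 1) = q2
d(q2, 1) = q2
d(q2, 0) = q0
d(q0, 0) = q3


q0 -> q3 -> q2 -> q2 -> q0 -> q3


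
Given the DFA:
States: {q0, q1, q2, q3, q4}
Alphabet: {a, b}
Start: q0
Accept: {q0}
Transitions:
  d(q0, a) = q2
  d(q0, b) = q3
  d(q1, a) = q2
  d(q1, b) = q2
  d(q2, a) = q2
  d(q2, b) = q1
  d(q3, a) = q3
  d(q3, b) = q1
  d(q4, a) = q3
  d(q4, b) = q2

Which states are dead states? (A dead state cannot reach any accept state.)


Forward reachability from each state:
  q0 -> reaches accept state q0 (live)
  q1 -> reaches {q1, q2}, no accept state (dead)
  q2 -> reaches {q1, q2}, no accept state (dead)
  q3 -> reaches {q1, q2, q3}, no accept state (dead)
  q4 -> reaches {q1, q2, q3, q4}, no accept state (dead)

{q1, q2, q3, q4}


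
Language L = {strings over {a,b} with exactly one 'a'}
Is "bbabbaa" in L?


count('a') = 3

No, "bbabbaa" is not in L


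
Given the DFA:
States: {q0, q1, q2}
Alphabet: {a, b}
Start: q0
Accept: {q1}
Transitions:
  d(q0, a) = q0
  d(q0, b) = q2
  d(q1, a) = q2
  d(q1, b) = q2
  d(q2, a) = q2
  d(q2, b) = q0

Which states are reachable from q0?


BFS from q0:
  layer 0: {q0}
  layer 1: {q2}

{q0, q2}


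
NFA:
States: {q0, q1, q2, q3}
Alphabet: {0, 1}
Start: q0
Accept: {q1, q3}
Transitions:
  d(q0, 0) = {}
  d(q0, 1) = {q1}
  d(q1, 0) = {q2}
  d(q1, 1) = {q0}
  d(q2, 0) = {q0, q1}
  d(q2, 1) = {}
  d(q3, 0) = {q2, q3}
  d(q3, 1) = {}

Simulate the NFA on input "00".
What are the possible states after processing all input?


Start: {q0}
  --0--> {}
  --0--> {}

{} (empty set, no valid transitions)


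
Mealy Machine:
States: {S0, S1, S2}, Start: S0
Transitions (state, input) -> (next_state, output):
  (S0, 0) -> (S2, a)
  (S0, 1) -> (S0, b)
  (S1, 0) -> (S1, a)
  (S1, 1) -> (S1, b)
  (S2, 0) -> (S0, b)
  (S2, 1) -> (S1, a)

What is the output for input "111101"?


Step-by-step:
  (S0, 1) -> (S0, b)
  (S0, 1) -> (S0, b)
  (S0, 1) -> (S0, b)
  (S0, 1) -> (S0, b)
  (S0, 0) -> (S2, a)
  (S2, 1) -> (S1, a)

"bbbbaa"


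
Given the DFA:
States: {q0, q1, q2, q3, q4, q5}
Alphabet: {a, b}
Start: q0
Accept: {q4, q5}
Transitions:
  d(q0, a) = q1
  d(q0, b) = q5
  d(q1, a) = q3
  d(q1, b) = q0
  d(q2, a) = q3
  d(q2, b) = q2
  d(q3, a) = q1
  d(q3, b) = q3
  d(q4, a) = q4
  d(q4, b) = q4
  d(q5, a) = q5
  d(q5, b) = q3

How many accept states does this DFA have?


Accept states listed: {q4, q5}
Counting: q4(1) q5(2)

2


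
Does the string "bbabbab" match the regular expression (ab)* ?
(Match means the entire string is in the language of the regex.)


|string| = 7; first = 'b'; last = 'b'

No, "bbabbab" does not match (ab)*


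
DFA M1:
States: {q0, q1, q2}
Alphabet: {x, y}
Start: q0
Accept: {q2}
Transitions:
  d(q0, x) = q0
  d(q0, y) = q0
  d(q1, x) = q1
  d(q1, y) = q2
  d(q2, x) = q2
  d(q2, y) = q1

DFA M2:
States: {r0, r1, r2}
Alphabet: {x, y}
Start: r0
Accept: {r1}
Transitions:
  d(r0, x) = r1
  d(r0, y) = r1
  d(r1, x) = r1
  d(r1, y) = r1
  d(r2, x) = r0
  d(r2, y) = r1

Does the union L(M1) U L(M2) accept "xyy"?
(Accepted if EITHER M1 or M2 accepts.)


M1: final=q0 accepted=False
M2: final=r1 accepted=True

Yes, union accepts


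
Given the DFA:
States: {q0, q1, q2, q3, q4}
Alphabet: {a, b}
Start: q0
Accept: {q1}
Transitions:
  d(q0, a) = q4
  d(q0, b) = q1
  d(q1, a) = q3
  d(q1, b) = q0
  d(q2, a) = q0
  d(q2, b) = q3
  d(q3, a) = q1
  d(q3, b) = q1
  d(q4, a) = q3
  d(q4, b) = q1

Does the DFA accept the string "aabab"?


Trace: q0 -> q4 -> q3 -> q1 -> q3 -> q1
Final state: q1
Accept states: {q1}

Yes, accepted (final state q1 is an accept state)


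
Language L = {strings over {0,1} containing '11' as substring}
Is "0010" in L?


'11' does not occur

No, "0010" is not in L


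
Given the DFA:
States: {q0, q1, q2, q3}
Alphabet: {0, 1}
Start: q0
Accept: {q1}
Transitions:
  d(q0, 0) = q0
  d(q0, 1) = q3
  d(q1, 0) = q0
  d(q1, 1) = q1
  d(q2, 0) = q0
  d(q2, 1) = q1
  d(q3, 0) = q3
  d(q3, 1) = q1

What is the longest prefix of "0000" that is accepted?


Run the DFA, marking each prefix where the state is accepting:
  "" -> q0 [reject]
  "0" -> q0 [reject]
  "00" -> q0 [reject]
  "000" -> q0 [reject]
  "0000" -> q0 [reject]

No prefix is accepted


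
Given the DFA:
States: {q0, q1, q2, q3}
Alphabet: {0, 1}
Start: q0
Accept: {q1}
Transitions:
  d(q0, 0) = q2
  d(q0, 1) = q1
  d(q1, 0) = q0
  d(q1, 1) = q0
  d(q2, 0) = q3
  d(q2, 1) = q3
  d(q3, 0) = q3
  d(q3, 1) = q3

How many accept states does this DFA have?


Accept states listed: {q1}
Counting: q1(1)

1


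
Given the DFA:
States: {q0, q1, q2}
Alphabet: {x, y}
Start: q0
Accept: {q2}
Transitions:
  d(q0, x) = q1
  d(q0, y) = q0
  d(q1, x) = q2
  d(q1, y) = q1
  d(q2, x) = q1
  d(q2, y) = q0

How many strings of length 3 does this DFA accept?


Enumerating all length-3 strings:
  "xxx" -> q1 [reject]
  "xxy" -> q0 [reject]
  "xyx" -> q2 [accept]
  "xyy" -> q1 [reject]
  "yxx" -> q2 [accept]
  "yxy" -> q1 [reject]
  "yyx" -> q1 [reject]
  "yyy" -> q0 [reject]

2 out of 8


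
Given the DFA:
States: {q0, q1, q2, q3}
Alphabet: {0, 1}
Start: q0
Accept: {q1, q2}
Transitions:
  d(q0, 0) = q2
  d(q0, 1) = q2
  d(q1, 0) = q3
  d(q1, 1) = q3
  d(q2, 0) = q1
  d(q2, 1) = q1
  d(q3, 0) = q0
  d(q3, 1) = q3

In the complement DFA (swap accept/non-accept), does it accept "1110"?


Trace: q0 -> q2 -> q1 -> q3 -> q0
Final: q0
Original accept: {q1, q2}
Complement: q0 is not in original accept

Yes, complement accepts (original rejects)


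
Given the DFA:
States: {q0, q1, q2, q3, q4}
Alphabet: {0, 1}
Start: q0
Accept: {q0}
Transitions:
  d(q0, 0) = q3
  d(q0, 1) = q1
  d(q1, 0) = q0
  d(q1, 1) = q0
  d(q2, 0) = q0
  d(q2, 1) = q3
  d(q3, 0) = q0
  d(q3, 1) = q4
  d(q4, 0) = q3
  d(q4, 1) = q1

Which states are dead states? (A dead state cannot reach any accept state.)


Forward reachability from each state:
  q0 -> reaches accept state q0 (live)
  q1 -> reaches accept state q0 (live)
  q2 -> reaches accept state q0 (live)
  q3 -> reaches accept state q0 (live)
  q4 -> reaches accept state q0 (live)

None (all states can reach an accept state)


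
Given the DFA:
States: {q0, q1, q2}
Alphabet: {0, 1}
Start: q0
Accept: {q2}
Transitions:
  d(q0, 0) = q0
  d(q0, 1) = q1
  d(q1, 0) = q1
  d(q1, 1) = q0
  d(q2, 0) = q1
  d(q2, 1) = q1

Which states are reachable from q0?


BFS from q0:
  layer 0: {q0}
  layer 1: {q1}

{q0, q1}


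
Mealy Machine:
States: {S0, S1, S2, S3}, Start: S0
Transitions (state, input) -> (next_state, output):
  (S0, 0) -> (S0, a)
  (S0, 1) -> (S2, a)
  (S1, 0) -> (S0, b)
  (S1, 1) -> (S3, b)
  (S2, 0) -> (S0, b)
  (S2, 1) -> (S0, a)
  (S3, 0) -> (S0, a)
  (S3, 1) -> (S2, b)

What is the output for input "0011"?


Step-by-step:
  (S0, 0) -> (S0, a)
  (S0, 0) -> (S0, a)
  (S0, 1) -> (S2, a)
  (S2, 1) -> (S0, a)

"aaaa"


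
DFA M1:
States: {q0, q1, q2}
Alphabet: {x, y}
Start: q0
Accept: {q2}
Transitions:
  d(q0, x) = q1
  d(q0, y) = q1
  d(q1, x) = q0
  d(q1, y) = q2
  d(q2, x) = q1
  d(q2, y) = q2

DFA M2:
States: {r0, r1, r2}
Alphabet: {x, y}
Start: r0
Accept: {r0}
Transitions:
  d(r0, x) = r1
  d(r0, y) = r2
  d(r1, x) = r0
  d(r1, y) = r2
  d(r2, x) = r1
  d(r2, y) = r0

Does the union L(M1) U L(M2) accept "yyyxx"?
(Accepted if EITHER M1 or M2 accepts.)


M1: final=q0 accepted=False
M2: final=r0 accepted=True

Yes, union accepts


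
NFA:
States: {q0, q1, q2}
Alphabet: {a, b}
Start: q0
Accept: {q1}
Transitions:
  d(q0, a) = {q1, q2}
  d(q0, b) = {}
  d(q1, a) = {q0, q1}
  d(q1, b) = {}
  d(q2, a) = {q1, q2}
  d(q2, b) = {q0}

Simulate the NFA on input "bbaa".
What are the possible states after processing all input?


Start: {q0}
  --b--> {}
  --b--> {}
  --a--> {}
  --a--> {}

{} (empty set, no valid transitions)


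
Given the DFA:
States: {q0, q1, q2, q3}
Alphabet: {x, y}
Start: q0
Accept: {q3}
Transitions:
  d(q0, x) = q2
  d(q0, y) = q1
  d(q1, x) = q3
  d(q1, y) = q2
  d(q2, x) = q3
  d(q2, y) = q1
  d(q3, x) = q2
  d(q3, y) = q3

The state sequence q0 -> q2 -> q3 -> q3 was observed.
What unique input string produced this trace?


Trace back each transition to find the symbol:
  q0 --[x]--> q2
  q2 --[x]--> q3
  q3 --[y]--> q3

"xxy"


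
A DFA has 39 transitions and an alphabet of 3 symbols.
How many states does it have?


Each state has exactly one transition per symbol.
states = transitions / |alphabet| = 39 / 3 = 13

13


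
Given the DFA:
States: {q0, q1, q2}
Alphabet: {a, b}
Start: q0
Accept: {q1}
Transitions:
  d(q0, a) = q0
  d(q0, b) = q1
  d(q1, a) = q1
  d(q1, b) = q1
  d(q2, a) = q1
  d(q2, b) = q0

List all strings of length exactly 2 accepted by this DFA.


All strings of length 2: 4 total
Accepted: 3

"ab", "ba", "bb"
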